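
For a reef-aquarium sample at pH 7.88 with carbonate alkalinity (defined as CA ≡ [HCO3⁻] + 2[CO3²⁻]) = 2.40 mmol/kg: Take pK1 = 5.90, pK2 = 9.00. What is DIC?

DIC = 2.26 mmol/kg

CA = [HCO3⁻] + 2[CO3²⁻] = (α₁ + 2α₂)·DIC
At pH 7.88: [H⁺]/K1 = 10^-1.98 = 0.010471, K2/[H⁺] = 10^-1.12 = 0.075858
α₁ = 1/(1 + 0.010471 + 0.075858) = 1/1.0863 = 0.9205; α₂ = α₁·K2/[H⁺] = 0.06983
α₁ + 2α₂ = 1.0602
DIC = CA / (α₁ + 2α₂) = 2.40 / 1.0602 = 2.26 mmol/kg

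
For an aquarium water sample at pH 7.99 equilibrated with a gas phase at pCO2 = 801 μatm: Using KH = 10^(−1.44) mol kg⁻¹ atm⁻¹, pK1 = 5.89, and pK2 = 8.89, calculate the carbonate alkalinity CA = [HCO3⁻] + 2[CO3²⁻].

[CO2*] = KH · pCO2 = 10^(−1.44) × 801×10^-6 = 2.908×10^-5 mol/kg
α₀ = 1/(1 + K1/[H⁺] + K1K2/[H⁺]²) = 1/(1 + 10^+2.10 + 10^+1.20) = 0.007006
DIC = [CO2*]/α₀ = 2.908×10^-5 / 0.007006 = 4.151 mmol/kg
CA = (α₁ + 2α₂)·DIC = (0.8820 + 2×0.1110) × 4.151 = 4.58 mmol/kg

CA = 4.58 mmol/kg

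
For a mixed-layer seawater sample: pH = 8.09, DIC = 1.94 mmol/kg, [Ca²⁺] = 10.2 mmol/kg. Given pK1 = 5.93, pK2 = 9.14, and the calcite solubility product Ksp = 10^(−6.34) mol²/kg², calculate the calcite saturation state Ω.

Ω = 3.52

α₂ = 1 / (1 + [H⁺]/K2 + [H⁺]²/(K1K2)) = 1 / (1 + 10^+1.05 + 10^-1.11)
   = 1 / (1 + 11.220 + 0.077625) = 1/12.298 = 0.08132
[CO3²⁻] = α₂ × DIC = 0.08132 × 1.94 = 0.1578 mmol/kg
Ksp = 10^(−6.34) = 4.571×10^-7
Ω = [Ca²⁺][CO3²⁻]/Ksp = (10.2×10^-3)(1.578×10^-4) / 4.571×10^-7 = 3.52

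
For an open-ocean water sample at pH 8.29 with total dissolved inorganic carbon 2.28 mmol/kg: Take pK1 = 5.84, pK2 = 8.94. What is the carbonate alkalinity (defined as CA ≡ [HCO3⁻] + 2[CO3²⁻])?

CA = [HCO3⁻] + 2[CO3²⁻] = (α₁ + 2α₂)·DIC
At pH 8.29: [H⁺]/K1 = 10^-2.45 = 0.0035481, K2/[H⁺] = 10^-0.65 = 0.22387
α₁ = 1/(1 + 0.0035481 + 0.22387) = 1/1.2274 = 0.8147; α₂ = α₁·K2/[H⁺] = 0.1824
α₁ + 2α₂ = 1.1795
CA = 1.1795 × 2.28 = 2.69 mmol/kg

CA = 2.69 mmol/kg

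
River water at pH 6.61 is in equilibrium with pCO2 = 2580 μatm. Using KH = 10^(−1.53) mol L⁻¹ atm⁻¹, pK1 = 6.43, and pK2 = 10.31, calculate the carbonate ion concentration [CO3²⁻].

[CO2*] = KH · pCO2 = 10^(−1.53) × 2580×10^-6 = 7.614×10^-5 mol/L
α₀ = 1/(1 + K1/[H⁺] + K1K2/[H⁺]²) = 1/(1 + 10^+0.18 + 10^-3.52) = 0.3978
DIC = [CO2*]/α₀ = 7.614×10^-5 / 0.3978 = 0.1914 mmol/L
[CO3²⁻] = α₂·DIC; α₂ = 0.0001201, so [CO3²⁻] = 0.0001201 × 0.1914 = 2.30×10^-5 mmol/L = 0.0230 μmol/L

[CO3²⁻] = 0.0230 μmol/L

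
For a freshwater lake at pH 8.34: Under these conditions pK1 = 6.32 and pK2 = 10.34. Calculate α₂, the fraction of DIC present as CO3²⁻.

α₂ = 1 / (1 + [H⁺]/K2 + [H⁺]²/(K1K2)) = 1 / (1 + 10^+2.00 + 10^-0.02)
   = 1 / (1 + 100.00 + 0.95499) = 1/101.95 = 0.009808

α₂ = 0.00981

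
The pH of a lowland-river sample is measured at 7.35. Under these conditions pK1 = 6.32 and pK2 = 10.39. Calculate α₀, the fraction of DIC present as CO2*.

α₀ = 1 / (1 + K1/[H⁺] + K1K2/[H⁺]²) = 1 / (1 + 10^+1.03 + 10^-2.01)
   = 1 / (1 + 10.715 + 0.0097724) = 1/11.725 = 0.08529

α₀ = 0.0853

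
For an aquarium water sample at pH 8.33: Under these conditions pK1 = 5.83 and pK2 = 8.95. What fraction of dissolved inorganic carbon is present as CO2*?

α₀ = 1 / (1 + K1/[H⁺] + K1K2/[H⁺]²) = 1 / (1 + 10^+2.50 + 10^+1.88)
   = 1 / (1 + 316.23 + 75.858) = 1/393.09 = 0.002544

α₀ = 0.00254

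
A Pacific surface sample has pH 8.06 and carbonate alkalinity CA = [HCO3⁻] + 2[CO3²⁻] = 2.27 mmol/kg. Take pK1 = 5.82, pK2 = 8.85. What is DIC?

DIC = 2.00 mmol/kg

CA = [HCO3⁻] + 2[CO3²⁻] = (α₁ + 2α₂)·DIC
At pH 8.06: [H⁺]/K1 = 10^-2.24 = 0.0057544, K2/[H⁺] = 10^-0.79 = 0.16218
α₁ = 1/(1 + 0.0057544 + 0.16218) = 1/1.1679 = 0.8562; α₂ = α₁·K2/[H⁺] = 0.1389
α₁ + 2α₂ = 1.1339
DIC = CA / (α₁ + 2α₂) = 2.27 / 1.1339 = 2.00 mmol/kg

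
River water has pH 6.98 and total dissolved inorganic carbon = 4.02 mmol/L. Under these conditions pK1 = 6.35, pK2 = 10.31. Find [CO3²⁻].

α₂ = 1 / (1 + [H⁺]/K2 + [H⁺]²/(K1K2)) = 1 / (1 + 10^+3.33 + 10^+2.70)
   = 1 / (1 + 2138.0 + 501.19) = 1/2640.1 = 0.0003788
[CO3²⁻] = α₂ × DIC = 0.0003788 × 4.02 = 0.00152 mmol/L = 1.52 μmol/L

[CO3²⁻] = 1.52 μmol/L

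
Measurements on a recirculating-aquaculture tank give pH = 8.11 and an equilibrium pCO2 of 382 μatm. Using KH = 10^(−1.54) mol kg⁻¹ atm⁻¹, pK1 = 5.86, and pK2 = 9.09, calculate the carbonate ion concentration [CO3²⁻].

[CO2*] = KH · pCO2 = 10^(−1.54) × 382×10^-6 = 1.102×10^-5 mol/kg
α₀ = 1/(1 + K1/[H⁺] + K1K2/[H⁺]²) = 1/(1 + 10^+2.25 + 10^+1.27) = 0.005065
DIC = [CO2*]/α₀ = 1.102×10^-5 / 0.005065 = 2.175 mmol/kg
[CO3²⁻] = α₂·DIC; α₂ = 0.09431, so [CO3²⁻] = 0.09431 × 2.175 = 0.205 mmol/kg

[CO3²⁻] = 0.205 mmol/kg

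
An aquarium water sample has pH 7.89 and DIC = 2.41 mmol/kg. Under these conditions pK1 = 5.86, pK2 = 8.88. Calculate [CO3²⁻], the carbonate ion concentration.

[CO3²⁻] = 0.222 mmol/kg

α₂ = 1 / (1 + [H⁺]/K2 + [H⁺]²/(K1K2)) = 1 / (1 + 10^+0.99 + 10^-1.04)
   = 1 / (1 + 9.7724 + 0.091201) = 1/10.864 = 0.09205
[CO3²⁻] = α₂ × DIC = 0.09205 × 2.41 = 0.222 mmol/kg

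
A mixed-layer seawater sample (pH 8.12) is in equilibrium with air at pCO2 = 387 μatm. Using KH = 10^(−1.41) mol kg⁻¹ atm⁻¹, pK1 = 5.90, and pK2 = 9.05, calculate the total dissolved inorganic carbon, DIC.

DIC = 2.81 mmol/kg

[CO2*] = KH · pCO2 = 10^(−1.41) × 387×10^-6 = 1.506×10^-5 mol/kg
α₀ = 1/(1 + K1/[H⁺] + K1K2/[H⁺]²) = 1/(1 + 10^+2.22 + 10^+1.29) = 0.005363
DIC = [CO2*]/α₀ = 1.506×10^-5 / 0.005363 = 2.81 mmol/kg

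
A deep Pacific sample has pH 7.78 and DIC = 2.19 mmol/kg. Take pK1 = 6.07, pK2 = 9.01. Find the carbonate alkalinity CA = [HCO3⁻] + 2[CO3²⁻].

CA = 2.27 mmol/kg

CA = [HCO3⁻] + 2[CO3²⁻] = (α₁ + 2α₂)·DIC
At pH 7.78: [H⁺]/K1 = 10^-1.71 = 0.019498, K2/[H⁺] = 10^-1.23 = 0.058884
α₁ = 1/(1 + 0.019498 + 0.058884) = 1/1.0784 = 0.9273; α₂ = α₁·K2/[H⁺] = 0.05460
α₁ + 2α₂ = 1.0365
CA = 1.0365 × 2.19 = 2.27 mmol/kg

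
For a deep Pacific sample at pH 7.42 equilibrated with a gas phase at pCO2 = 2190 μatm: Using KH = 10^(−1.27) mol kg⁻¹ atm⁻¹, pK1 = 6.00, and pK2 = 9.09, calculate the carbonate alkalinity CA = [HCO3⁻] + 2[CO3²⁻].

CA = 3.23 mmol/kg

[CO2*] = KH · pCO2 = 10^(−1.27) × 2190×10^-6 = 1.176×10^-4 mol/kg
α₀ = 1/(1 + K1/[H⁺] + K1K2/[H⁺]²) = 1/(1 + 10^+1.42 + 10^-0.25) = 0.03589
DIC = [CO2*]/α₀ = 1.176×10^-4 / 0.03589 = 3.277 mmol/kg
CA = (α₁ + 2α₂)·DIC = (0.9439 + 2×0.02018) × 3.277 = 3.23 mmol/kg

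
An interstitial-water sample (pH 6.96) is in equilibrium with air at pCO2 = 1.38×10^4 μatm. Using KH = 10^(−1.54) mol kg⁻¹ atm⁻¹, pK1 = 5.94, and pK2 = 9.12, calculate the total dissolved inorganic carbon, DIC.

DIC = 4.59 mmol/kg

[CO2*] = KH · pCO2 = 10^(−1.54) × 1.38×10^4×10^-6 = 3.980×10^-4 mol/kg
α₀ = 1/(1 + K1/[H⁺] + K1K2/[H⁺]²) = 1/(1 + 10^+1.02 + 10^-1.14) = 0.08663
DIC = [CO2*]/α₀ = 3.980×10^-4 / 0.08663 = 4.59 mmol/kg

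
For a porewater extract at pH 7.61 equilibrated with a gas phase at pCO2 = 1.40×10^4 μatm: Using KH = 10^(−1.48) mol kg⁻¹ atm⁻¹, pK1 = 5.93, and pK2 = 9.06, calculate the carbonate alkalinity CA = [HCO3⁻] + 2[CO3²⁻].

CA = 23.8 mmol/kg

[CO2*] = KH · pCO2 = 10^(−1.48) × 1.40×10^4×10^-6 = 4.636×10^-4 mol/kg
α₀ = 1/(1 + K1/[H⁺] + K1K2/[H⁺]²) = 1/(1 + 10^+1.68 + 10^+0.23) = 0.01978
DIC = [CO2*]/α₀ = 4.636×10^-4 / 0.01978 = 23.44 mmol/kg
CA = (α₁ + 2α₂)·DIC = (0.9466 + 2×0.03359) × 23.44 = 23.8 mmol/kg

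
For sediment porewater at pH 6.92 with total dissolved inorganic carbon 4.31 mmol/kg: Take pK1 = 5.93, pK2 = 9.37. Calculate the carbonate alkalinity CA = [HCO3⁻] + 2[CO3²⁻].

CA = 3.93 mmol/kg

CA = [HCO3⁻] + 2[CO3²⁻] = (α₁ + 2α₂)·DIC
At pH 6.92: [H⁺]/K1 = 10^-0.99 = 0.10233, K2/[H⁺] = 10^-2.45 = 0.0035481
α₁ = 1/(1 + 0.10233 + 0.0035481) = 1/1.1059 = 0.9043; α₂ = α₁·K2/[H⁺] = 0.003208
α₁ + 2α₂ = 0.9107
CA = 0.9107 × 4.31 = 3.93 mmol/kg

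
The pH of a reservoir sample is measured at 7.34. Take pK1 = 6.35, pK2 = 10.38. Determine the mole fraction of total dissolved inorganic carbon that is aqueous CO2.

α₀ = 1 / (1 + K1/[H⁺] + K1K2/[H⁺]²) = 1 / (1 + 10^+0.99 + 10^-2.05)
   = 1 / (1 + 9.7724 + 0.0089125) = 1/10.781 = 0.09275

α₀ = 0.0928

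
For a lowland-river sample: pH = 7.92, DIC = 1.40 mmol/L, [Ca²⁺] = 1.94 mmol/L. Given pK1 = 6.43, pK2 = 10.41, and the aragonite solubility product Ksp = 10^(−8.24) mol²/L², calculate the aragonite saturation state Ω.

Ω = 1.47

α₂ = 1 / (1 + [H⁺]/K2 + [H⁺]²/(K1K2)) = 1 / (1 + 10^+2.49 + 10^+1.00)
   = 1 / (1 + 309.03 + 10.000) = 1/320.03 = 0.003125
[CO3²⁻] = α₂ × DIC = 0.003125 × 1.40 = 0.004375 mmol/L = 4.375 μmol/L
Ksp = 10^(−8.24) = 5.754×10^-9
Ω = [Ca²⁺][CO3²⁻]/Ksp = (1.94×10^-3)(4.375×10^-6) / 5.754×10^-9 = 1.47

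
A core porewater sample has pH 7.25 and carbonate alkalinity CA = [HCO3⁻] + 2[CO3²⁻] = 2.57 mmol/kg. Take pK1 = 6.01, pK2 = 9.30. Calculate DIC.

DIC = 2.69 mmol/kg

CA = [HCO3⁻] + 2[CO3²⁻] = (α₁ + 2α₂)·DIC
At pH 7.25: [H⁺]/K1 = 10^-1.24 = 0.057544, K2/[H⁺] = 10^-2.05 = 0.0089125
α₁ = 1/(1 + 0.057544 + 0.0089125) = 1/1.0665 = 0.9377; α₂ = α₁·K2/[H⁺] = 0.008357
α₁ + 2α₂ = 0.9544
DIC = CA / (α₁ + 2α₂) = 2.57 / 0.9544 = 2.69 mmol/kg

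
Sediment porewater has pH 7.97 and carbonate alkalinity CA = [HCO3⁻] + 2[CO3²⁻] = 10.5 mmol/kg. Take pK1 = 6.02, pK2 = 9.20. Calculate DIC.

DIC = 10.1 mmol/kg

CA = [HCO3⁻] + 2[CO3²⁻] = (α₁ + 2α₂)·DIC
At pH 7.97: [H⁺]/K1 = 10^-1.95 = 0.011220, K2/[H⁺] = 10^-1.23 = 0.058884
α₁ = 1/(1 + 0.011220 + 0.058884) = 1/1.0701 = 0.9345; α₂ = α₁·K2/[H⁺] = 0.05503
α₁ + 2α₂ = 1.0445
DIC = CA / (α₁ + 2α₂) = 10.5 / 1.0445 = 10.1 mmol/kg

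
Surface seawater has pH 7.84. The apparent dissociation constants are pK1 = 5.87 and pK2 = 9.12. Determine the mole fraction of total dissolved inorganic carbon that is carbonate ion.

α₂ = 1 / (1 + [H⁺]/K2 + [H⁺]²/(K1K2)) = 1 / (1 + 10^+1.28 + 10^-0.69)
   = 1 / (1 + 19.055 + 0.20417) = 1/20.259 = 0.04936

α₂ = 0.0494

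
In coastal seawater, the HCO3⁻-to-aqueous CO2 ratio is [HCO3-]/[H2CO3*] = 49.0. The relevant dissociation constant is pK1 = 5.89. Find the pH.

From K1 = [H⁺][HCO3-]/[H2CO3*]:  pH = pK1 + log₁₀([HCO3-]/[H2CO3*])
log₁₀(49.0) = +1.690
pH = 5.89 + (+1.690) = 7.58

pH = 7.58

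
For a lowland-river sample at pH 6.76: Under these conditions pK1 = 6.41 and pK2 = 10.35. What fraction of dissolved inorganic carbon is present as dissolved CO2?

α₀ = 0.309

α₀ = 1 / (1 + K1/[H⁺] + K1K2/[H⁺]²) = 1 / (1 + 10^+0.35 + 10^-3.24)
   = 1 / (1 + 2.2387 + 0.00057544) = 1/3.2393 = 0.3087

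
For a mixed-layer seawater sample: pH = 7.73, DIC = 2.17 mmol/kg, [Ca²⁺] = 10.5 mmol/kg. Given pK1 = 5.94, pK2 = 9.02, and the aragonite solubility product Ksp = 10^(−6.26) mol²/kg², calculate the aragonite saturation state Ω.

Ω = 1.99

α₂ = 1 / (1 + [H⁺]/K2 + [H⁺]²/(K1K2)) = 1 / (1 + 10^+1.29 + 10^-0.50)
   = 1 / (1 + 19.498 + 0.31623) = 1/20.815 = 0.04804
[CO3²⁻] = α₂ × DIC = 0.04804 × 2.17 = 0.1043 mmol/kg
Ksp = 10^(−6.26) = 5.495×10^-7
Ω = [Ca²⁺][CO3²⁻]/Ksp = (10.5×10^-3)(1.043×10^-4) / 5.495×10^-7 = 1.99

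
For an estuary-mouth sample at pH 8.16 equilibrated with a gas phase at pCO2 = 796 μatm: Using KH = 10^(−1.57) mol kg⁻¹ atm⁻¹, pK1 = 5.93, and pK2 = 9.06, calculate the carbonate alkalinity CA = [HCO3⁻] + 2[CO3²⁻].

[CO2*] = KH · pCO2 = 10^(−1.57) × 796×10^-6 = 2.142×10^-5 mol/kg
α₀ = 1/(1 + K1/[H⁺] + K1K2/[H⁺]²) = 1/(1 + 10^+2.23 + 10^+1.33) = 0.005203
DIC = [CO2*]/α₀ = 2.142×10^-5 / 0.005203 = 4.118 mmol/kg
CA = (α₁ + 2α₂)·DIC = (0.8836 + 2×0.1112) × 4.118 = 4.55 mmol/kg

CA = 4.55 mmol/kg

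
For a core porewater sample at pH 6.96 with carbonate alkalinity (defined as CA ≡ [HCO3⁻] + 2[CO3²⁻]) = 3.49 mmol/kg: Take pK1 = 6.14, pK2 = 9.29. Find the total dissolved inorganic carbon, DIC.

DIC = 4.00 mmol/kg

CA = [HCO3⁻] + 2[CO3²⁻] = (α₁ + 2α₂)·DIC
At pH 6.96: [H⁺]/K1 = 10^-0.82 = 0.15136, K2/[H⁺] = 10^-2.33 = 0.0046774
α₁ = 1/(1 + 0.15136 + 0.0046774) = 1/1.1560 = 0.8650; α₂ = α₁·K2/[H⁺] = 0.004046
α₁ + 2α₂ = 0.8731
DIC = CA / (α₁ + 2α₂) = 3.49 / 0.8731 = 4.00 mmol/kg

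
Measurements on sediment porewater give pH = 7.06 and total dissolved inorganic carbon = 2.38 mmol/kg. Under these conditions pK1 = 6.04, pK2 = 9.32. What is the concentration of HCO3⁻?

[HCO3⁻] = 2.16 mmol/kg

α₁ = 1 / (1 + [H⁺]/K1 + K2/[H⁺]) = 1 / (1 + 10^-1.02 + 10^-2.26)
   = 1 / (1 + 0.095499 + 0.0054954) = 1/1.1010 = 0.9083
[HCO3⁻] = α₁ × DIC = 0.9083 × 2.38 = 2.16 mmol/kg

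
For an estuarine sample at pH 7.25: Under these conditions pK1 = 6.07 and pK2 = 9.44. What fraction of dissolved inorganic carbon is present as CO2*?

α₀ = 1 / (1 + K1/[H⁺] + K1K2/[H⁺]²) = 1 / (1 + 10^+1.18 + 10^-1.01)
   = 1 / (1 + 15.136 + 0.097724) = 1/16.233 = 0.06160

α₀ = 0.0616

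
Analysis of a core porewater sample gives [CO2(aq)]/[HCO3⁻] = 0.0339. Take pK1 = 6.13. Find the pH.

From K1 = [H⁺][HCO3⁻]/[CO2(aq)]:  pH = pK1 − log₁₀([CO2(aq)]/[HCO3⁻])
log₁₀(0.0339) = -1.470
pH = 6.13 − (-1.470) = 7.60

pH = 7.60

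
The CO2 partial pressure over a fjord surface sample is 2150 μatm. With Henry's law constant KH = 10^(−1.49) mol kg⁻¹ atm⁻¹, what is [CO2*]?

KH = 10^(−1.49) = 3.236×10^-2 mol kg⁻¹ atm⁻¹
[CO2*] = KH · pCO2 = 3.236×10^-2 × 2150×10^-6 atm = 6.96×10^-5 mol/kg

[CO2*] = 69.6 μmol/kg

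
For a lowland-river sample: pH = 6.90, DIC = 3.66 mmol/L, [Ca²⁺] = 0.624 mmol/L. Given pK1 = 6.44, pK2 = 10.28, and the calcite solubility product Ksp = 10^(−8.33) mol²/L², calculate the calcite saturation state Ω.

α₂ = 1 / (1 + [H⁺]/K2 + [H⁺]²/(K1K2)) = 1 / (1 + 10^+3.38 + 10^+2.92)
   = 1 / (1 + 2398.8 + 831.76) = 1/3231.6 = 0.0003094
[CO3²⁻] = α₂ × DIC = 0.0003094 × 3.66 = 0.001133 mmol/L = 1.133 μmol/L
Ksp = 10^(−8.33) = 4.677×10^-9
Ω = [Ca²⁺][CO3²⁻]/Ksp = (0.624×10^-3)(1.133×10^-6) / 4.677×10^-9 = 0.151

Ω = 0.151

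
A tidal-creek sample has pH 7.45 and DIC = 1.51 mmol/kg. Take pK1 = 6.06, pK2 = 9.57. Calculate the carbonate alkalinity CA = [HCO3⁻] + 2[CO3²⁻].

CA = 1.46 mmol/kg

CA = [HCO3⁻] + 2[CO3²⁻] = (α₁ + 2α₂)·DIC
At pH 7.45: [H⁺]/K1 = 10^-1.39 = 0.040738, K2/[H⁺] = 10^-2.12 = 0.0075858
α₁ = 1/(1 + 0.040738 + 0.0075858) = 1/1.0483 = 0.9539; α₂ = α₁·K2/[H⁺] = 0.007236
α₁ + 2α₂ = 0.9684
CA = 0.9684 × 1.51 = 1.46 mmol/kg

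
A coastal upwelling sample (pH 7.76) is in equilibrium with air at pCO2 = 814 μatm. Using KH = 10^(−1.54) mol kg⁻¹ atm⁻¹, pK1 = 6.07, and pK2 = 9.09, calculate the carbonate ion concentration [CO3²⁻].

[CO3²⁻] = 0.0538 mmol/kg

[CO2*] = KH · pCO2 = 10^(−1.54) × 814×10^-6 = 2.348×10^-5 mol/kg
α₀ = 1/(1 + K1/[H⁺] + K1K2/[H⁺]²) = 1/(1 + 10^+1.69 + 10^+0.36) = 0.01913
DIC = [CO2*]/α₀ = 2.348×10^-5 / 0.01913 = 1.227 mmol/kg
[CO3²⁻] = α₂·DIC; α₂ = 0.04383, so [CO3²⁻] = 0.04383 × 1.227 = 0.0538 mmol/kg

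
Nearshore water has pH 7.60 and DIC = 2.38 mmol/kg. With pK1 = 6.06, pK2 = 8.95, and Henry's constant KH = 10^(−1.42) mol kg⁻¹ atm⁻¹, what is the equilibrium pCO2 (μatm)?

α₀ = 1 / (1 + K1/[H⁺] + K1K2/[H⁺]²) = 1 / (1 + 10^+1.54 + 10^+0.19)
   = 1 / (1 + 34.674 + 1.5488) = 1/37.223 = 0.02687
[CO2*] = α₀ × DIC = 0.02687 × 2.38 = 0.06394 mmol/kg
pCO2 = [CO2*]/KH = 6.394×10^-5 / 3.802×10^-2 = 1680 μatm

pCO2 = 1680 μatm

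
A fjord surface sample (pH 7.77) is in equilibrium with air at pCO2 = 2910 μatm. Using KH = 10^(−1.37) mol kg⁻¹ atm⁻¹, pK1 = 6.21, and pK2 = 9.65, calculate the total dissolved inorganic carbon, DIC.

[CO2*] = KH · pCO2 = 10^(−1.37) × 2910×10^-6 = 1.241×10^-4 mol/kg
α₀ = 1/(1 + K1/[H⁺] + K1K2/[H⁺]²) = 1/(1 + 10^+1.56 + 10^-0.32) = 0.02646
DIC = [CO2*]/α₀ = 1.241×10^-4 / 0.02646 = 4.69 mmol/kg

DIC = 4.69 mmol/kg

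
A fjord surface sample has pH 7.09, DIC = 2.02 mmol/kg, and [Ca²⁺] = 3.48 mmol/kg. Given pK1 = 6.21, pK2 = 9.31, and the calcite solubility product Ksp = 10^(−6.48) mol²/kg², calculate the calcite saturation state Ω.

Ω = 0.112

α₂ = 1 / (1 + [H⁺]/K2 + [H⁺]²/(K1K2)) = 1 / (1 + 10^+2.22 + 10^+1.34)
   = 1 / (1 + 165.96 + 21.878) = 1/188.84 = 0.005296
[CO3²⁻] = α₂ × DIC = 0.005296 × 2.02 = 0.01070 mmol/kg = 10.70 μmol/kg
Ksp = 10^(−6.48) = 3.311×10^-7
Ω = [Ca²⁺][CO3²⁻]/Ksp = (3.48×10^-3)(1.070×10^-5) / 3.311×10^-7 = 0.112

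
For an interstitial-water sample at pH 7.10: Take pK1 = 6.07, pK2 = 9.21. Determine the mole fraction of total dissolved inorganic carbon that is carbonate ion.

α₂ = 1 / (1 + [H⁺]/K2 + [H⁺]²/(K1K2)) = 1 / (1 + 10^+2.11 + 10^+1.08)
   = 1 / (1 + 128.82 + 12.023) = 1/141.85 = 0.007050

α₂ = 0.00705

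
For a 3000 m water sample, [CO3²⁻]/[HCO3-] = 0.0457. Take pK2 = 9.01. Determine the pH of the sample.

pH = 7.67

From K2 = [H⁺][CO3²⁻]/[HCO3-]:  pH = pK2 + log₁₀([CO3²⁻]/[HCO3-])
log₁₀(0.0457) = -1.340
pH = 9.01 + (-1.340) = 7.67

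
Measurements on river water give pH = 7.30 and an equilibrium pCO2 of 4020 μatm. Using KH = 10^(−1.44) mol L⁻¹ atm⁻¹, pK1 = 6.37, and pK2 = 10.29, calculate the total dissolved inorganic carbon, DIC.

[CO2*] = KH · pCO2 = 10^(−1.44) × 4020×10^-6 = 1.460×10^-4 mol/L
α₀ = 1/(1 + K1/[H⁺] + K1K2/[H⁺]²) = 1/(1 + 10^+0.93 + 10^-2.06) = 0.1050
DIC = [CO2*]/α₀ = 1.460×10^-4 / 0.1050 = 1.39 mmol/L

DIC = 1.39 mmol/L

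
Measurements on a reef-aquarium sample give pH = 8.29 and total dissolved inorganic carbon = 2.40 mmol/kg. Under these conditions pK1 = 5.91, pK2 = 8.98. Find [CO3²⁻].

α₂ = 1 / (1 + [H⁺]/K2 + [H⁺]²/(K1K2)) = 1 / (1 + 10^+0.69 + 10^-1.69)
   = 1 / (1 + 4.8978 + 0.020417) = 1/5.9182 = 0.1690
[CO3²⁻] = α₂ × DIC = 0.1690 × 2.40 = 0.406 mmol/kg

[CO3²⁻] = 0.406 mmol/kg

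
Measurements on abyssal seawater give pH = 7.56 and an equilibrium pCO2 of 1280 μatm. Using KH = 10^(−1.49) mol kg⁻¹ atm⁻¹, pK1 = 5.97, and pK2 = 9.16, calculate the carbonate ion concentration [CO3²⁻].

[CO2*] = KH · pCO2 = 10^(−1.49) × 1280×10^-6 = 4.142×10^-5 mol/kg
α₀ = 1/(1 + K1/[H⁺] + K1K2/[H⁺]²) = 1/(1 + 10^+1.59 + 10^-0.01) = 0.02446
DIC = [CO2*]/α₀ = 4.142×10^-5 / 0.02446 = 1.693 mmol/kg
[CO3²⁻] = α₂·DIC; α₂ = 0.02390, so [CO3²⁻] = 0.02390 × 1.693 = 0.0405 mmol/kg

[CO3²⁻] = 0.0405 mmol/kg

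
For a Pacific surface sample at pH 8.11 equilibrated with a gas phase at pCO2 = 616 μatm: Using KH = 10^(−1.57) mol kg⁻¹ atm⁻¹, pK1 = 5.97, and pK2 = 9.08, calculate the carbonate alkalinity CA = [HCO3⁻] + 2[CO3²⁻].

CA = 2.78 mmol/kg

[CO2*] = KH · pCO2 = 10^(−1.57) × 616×10^-6 = 1.658×10^-5 mol/kg
α₀ = 1/(1 + K1/[H⁺] + K1K2/[H⁺]²) = 1/(1 + 10^+2.14 + 10^+1.17) = 0.006501
DIC = [CO2*]/α₀ = 1.658×10^-5 / 0.006501 = 2.550 mmol/kg
CA = (α₁ + 2α₂)·DIC = (0.8973 + 2×0.09615) × 2.550 = 2.78 mmol/kg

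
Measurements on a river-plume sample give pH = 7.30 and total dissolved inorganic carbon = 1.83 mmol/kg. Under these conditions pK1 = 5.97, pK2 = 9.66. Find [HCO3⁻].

α₁ = 1 / (1 + [H⁺]/K1 + K2/[H⁺]) = 1 / (1 + 10^-1.33 + 10^-2.36)
   = 1 / (1 + 0.046774 + 0.0043652) = 1/1.0511 = 0.9513
[HCO3⁻] = α₁ × DIC = 0.9513 × 1.83 = 1.74 mmol/kg

[HCO3⁻] = 1.74 mmol/kg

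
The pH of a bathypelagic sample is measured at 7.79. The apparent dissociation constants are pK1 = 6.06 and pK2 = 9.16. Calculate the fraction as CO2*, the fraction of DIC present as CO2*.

α₀ = 0.0175

α₀ = 1 / (1 + K1/[H⁺] + K1K2/[H⁺]²) = 1 / (1 + 10^+1.73 + 10^+0.36)
   = 1 / (1 + 53.703 + 2.2909) = 1/56.994 = 0.01755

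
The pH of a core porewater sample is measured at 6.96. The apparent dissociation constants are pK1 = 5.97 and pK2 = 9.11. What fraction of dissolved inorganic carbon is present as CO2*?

α₀ = 1 / (1 + K1/[H⁺] + K1K2/[H⁺]²) = 1 / (1 + 10^+0.99 + 10^-1.16)
   = 1 / (1 + 9.7724 + 0.069183) = 1/10.842 = 0.09224

α₀ = 0.0922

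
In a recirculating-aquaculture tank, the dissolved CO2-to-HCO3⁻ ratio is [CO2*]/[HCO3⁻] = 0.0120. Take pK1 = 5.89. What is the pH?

From K1 = [H⁺][HCO3⁻]/[CO2*]:  pH = pK1 − log₁₀([CO2*]/[HCO3⁻])
log₁₀(0.0120) = -1.921
pH = 5.89 − (-1.921) = 7.81

pH = 7.81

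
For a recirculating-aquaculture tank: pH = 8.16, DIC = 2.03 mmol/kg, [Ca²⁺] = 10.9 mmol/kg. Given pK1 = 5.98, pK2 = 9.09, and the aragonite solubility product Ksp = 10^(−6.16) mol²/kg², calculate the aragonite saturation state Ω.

α₂ = 1 / (1 + [H⁺]/K2 + [H⁺]²/(K1K2)) = 1 / (1 + 10^+0.93 + 10^-1.25)
   = 1 / (1 + 8.5114 + 0.056234) = 1/9.5676 = 0.1045
[CO3²⁻] = α₂ × DIC = 0.1045 × 2.03 = 0.2122 mmol/kg
Ksp = 10^(−6.16) = 6.918×10^-7
Ω = [Ca²⁺][CO3²⁻]/Ksp = (10.9×10^-3)(2.122×10^-4) / 6.918×10^-7 = 3.34

Ω = 3.34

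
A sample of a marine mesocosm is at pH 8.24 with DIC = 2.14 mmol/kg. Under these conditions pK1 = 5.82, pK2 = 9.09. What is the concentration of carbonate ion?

[CO3²⁻] = 0.264 mmol/kg

α₂ = 1 / (1 + [H⁺]/K2 + [H⁺]²/(K1K2)) = 1 / (1 + 10^+0.85 + 10^-1.57)
   = 1 / (1 + 7.0795 + 0.026915) = 1/8.1064 = 0.1234
[CO3²⁻] = α₂ × DIC = 0.1234 × 2.14 = 0.264 mmol/kg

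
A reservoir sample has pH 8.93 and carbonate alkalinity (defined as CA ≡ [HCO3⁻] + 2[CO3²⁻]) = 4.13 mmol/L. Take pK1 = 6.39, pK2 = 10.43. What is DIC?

DIC = 4.02 mmol/L

CA = [HCO3⁻] + 2[CO3²⁻] = (α₁ + 2α₂)·DIC
At pH 8.93: [H⁺]/K1 = 10^-2.54 = 0.0028840, K2/[H⁺] = 10^-1.50 = 0.031623
α₁ = 1/(1 + 0.0028840 + 0.031623) = 1/1.0345 = 0.9666; α₂ = α₁·K2/[H⁺] = 0.03057
α₁ + 2α₂ = 1.0278
DIC = CA / (α₁ + 2α₂) = 4.13 / 1.0278 = 4.02 mmol/L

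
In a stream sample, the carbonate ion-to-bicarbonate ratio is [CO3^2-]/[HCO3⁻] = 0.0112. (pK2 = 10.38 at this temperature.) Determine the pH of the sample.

From K2 = [H⁺][CO3^2-]/[HCO3⁻]:  pH = pK2 + log₁₀([CO3^2-]/[HCO3⁻])
log₁₀(0.0112) = -1.951
pH = 10.38 + (-1.951) = 8.43

pH = 8.43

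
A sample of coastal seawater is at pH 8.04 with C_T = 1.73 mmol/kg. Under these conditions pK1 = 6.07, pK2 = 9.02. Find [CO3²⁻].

α₂ = 1 / (1 + [H⁺]/K2 + [H⁺]²/(K1K2)) = 1 / (1 + 10^+0.98 + 10^-0.99)
   = 1 / (1 + 9.5499 + 0.10233) = 1/10.652 = 0.09388
[CO3²⁻] = α₂ × DIC = 0.09388 × 1.73 = 0.162 mmol/kg

[CO3²⁻] = 0.162 mmol/kg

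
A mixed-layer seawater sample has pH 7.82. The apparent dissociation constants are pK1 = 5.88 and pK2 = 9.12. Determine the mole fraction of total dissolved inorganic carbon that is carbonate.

α₂ = 0.0472

α₂ = 1 / (1 + [H⁺]/K2 + [H⁺]²/(K1K2)) = 1 / (1 + 10^+1.30 + 10^-0.64)
   = 1 / (1 + 19.953 + 0.22909) = 1/21.182 = 0.04721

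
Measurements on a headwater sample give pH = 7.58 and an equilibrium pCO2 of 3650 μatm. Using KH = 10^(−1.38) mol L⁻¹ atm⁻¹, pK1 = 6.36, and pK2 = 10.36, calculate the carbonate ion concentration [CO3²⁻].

[CO3²⁻] = 4.19 μmol/L

[CO2*] = KH · pCO2 = 10^(−1.38) × 3650×10^-6 = 1.522×10^-4 mol/L
α₀ = 1/(1 + K1/[H⁺] + K1K2/[H⁺]²) = 1/(1 + 10^+1.22 + 10^-1.56) = 0.05674
DIC = [CO2*]/α₀ = 1.522×10^-4 / 0.05674 = 2.682 mmol/L
[CO3²⁻] = α₂·DIC; α₂ = 0.001563, so [CO3²⁻] = 0.001563 × 2.682 = 0.00419 mmol/L = 4.19 μmol/L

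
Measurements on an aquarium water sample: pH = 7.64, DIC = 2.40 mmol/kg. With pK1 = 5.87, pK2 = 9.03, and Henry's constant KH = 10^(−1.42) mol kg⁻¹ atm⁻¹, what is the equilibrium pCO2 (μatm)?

pCO2 = 1010 μatm

α₀ = 1 / (1 + K1/[H⁺] + K1K2/[H⁺]²) = 1 / (1 + 10^+1.77 + 10^+0.38)
   = 1 / (1 + 58.884 + 2.3988) = 1/62.283 = 0.01606
[CO2*] = α₀ × DIC = 0.01606 × 2.40 = 0.03853 mmol/kg
pCO2 = [CO2*]/KH = 3.853×10^-5 / 3.802×10^-2 = 1010 μatm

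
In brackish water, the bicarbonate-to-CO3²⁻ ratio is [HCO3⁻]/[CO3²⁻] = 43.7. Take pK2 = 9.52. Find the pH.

From K2 = [H⁺][CO3²⁻]/[HCO3⁻]:  pH = pK2 − log₁₀([HCO3⁻]/[CO3²⁻])
log₁₀(43.7) = +1.640
pH = 9.52 − (+1.640) = 7.88

pH = 7.88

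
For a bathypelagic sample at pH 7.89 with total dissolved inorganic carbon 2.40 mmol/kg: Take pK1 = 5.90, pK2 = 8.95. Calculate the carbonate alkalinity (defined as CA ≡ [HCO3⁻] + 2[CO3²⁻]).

CA = 2.57 mmol/kg

CA = [HCO3⁻] + 2[CO3²⁻] = (α₁ + 2α₂)·DIC
At pH 7.89: [H⁺]/K1 = 10^-1.99 = 0.010233, K2/[H⁺] = 10^-1.06 = 0.087096
α₁ = 1/(1 + 0.010233 + 0.087096) = 1/1.0973 = 0.9113; α₂ = α₁·K2/[H⁺] = 0.07937
α₁ + 2α₂ = 1.0700
CA = 1.0700 × 2.40 = 2.57 mmol/kg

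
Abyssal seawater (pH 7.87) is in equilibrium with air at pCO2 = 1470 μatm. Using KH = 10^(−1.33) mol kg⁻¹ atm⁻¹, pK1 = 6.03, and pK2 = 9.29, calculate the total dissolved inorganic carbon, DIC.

[CO2*] = KH · pCO2 = 10^(−1.33) × 1470×10^-6 = 6.876×10^-5 mol/kg
α₀ = 1/(1 + K1/[H⁺] + K1K2/[H⁺]²) = 1/(1 + 10^+1.84 + 10^+0.42) = 0.01373
DIC = [CO2*]/α₀ = 6.876×10^-5 / 0.01373 = 5.01 mmol/kg

DIC = 5.01 mmol/kg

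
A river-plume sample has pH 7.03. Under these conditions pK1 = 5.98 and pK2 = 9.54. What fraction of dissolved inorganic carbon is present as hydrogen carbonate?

α₁ = 1 / (1 + [H⁺]/K1 + K2/[H⁺]) = 1 / (1 + 10^-1.05 + 10^-2.51)
   = 1 / (1 + 0.089125 + 0.0030903) = 1/1.0922 = 0.9156

α₁ = 0.916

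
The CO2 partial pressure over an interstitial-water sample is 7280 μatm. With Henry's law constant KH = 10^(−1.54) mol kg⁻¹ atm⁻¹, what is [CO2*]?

[CO2*] = 210 μmol/kg

KH = 10^(−1.54) = 2.884×10^-2 mol kg⁻¹ atm⁻¹
[CO2*] = KH · pCO2 = 2.884×10^-2 × 7280×10^-6 atm = 2.10×10^-4 mol/kg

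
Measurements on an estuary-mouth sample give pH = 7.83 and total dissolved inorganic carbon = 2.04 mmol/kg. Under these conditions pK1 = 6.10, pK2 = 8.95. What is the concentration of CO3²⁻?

α₂ = 1 / (1 + [H⁺]/K2 + [H⁺]²/(K1K2)) = 1 / (1 + 10^+1.12 + 10^-0.61)
   = 1 / (1 + 13.183 + 0.24547) = 1/14.428 = 0.06931
[CO3²⁻] = α₂ × DIC = 0.06931 × 2.04 = 0.141 mmol/kg

[CO3²⁻] = 0.141 mmol/kg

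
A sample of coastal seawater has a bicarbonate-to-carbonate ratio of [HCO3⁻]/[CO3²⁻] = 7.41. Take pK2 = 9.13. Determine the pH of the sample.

pH = 8.26

From K2 = [H⁺][CO3²⁻]/[HCO3⁻]:  pH = pK2 − log₁₀([HCO3⁻]/[CO3²⁻])
log₁₀(7.41) = +0.870
pH = 9.13 − (+0.870) = 8.26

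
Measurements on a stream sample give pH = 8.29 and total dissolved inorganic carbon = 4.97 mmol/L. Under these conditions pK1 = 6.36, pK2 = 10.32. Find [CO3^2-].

[CO3²⁻] = 0.0454 mmol/L

α₂ = 1 / (1 + [H⁺]/K2 + [H⁺]²/(K1K2)) = 1 / (1 + 10^+2.03 + 10^+0.10)
   = 1 / (1 + 107.15 + 1.2589) = 1/109.41 = 0.009140
[CO3²⁻] = α₂ × DIC = 0.009140 × 4.97 = 0.0454 mmol/L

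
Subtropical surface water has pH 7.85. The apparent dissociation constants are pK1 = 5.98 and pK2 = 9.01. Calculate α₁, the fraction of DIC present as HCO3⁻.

α₁ = 0.924

α₁ = 1 / (1 + [H⁺]/K1 + K2/[H⁺]) = 1 / (1 + 10^-1.87 + 10^-1.16)
   = 1 / (1 + 0.013490 + 0.069183) = 1/1.0827 = 0.9236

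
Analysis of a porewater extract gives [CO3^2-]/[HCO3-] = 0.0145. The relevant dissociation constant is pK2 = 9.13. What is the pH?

pH = 7.29

From K2 = [H⁺][CO3^2-]/[HCO3-]:  pH = pK2 + log₁₀([CO3^2-]/[HCO3-])
log₁₀(0.0145) = -1.839
pH = 9.13 + (-1.839) = 7.29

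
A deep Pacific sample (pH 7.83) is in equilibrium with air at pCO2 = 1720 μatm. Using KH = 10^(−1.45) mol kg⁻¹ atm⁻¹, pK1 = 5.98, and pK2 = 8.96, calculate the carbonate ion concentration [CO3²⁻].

[CO3²⁻] = 0.320 mmol/kg

[CO2*] = KH · pCO2 = 10^(−1.45) × 1720×10^-6 = 6.103×10^-5 mol/kg
α₀ = 1/(1 + K1/[H⁺] + K1K2/[H⁺]²) = 1/(1 + 10^+1.85 + 10^+0.72) = 0.01298
DIC = [CO2*]/α₀ = 6.103×10^-5 / 0.01298 = 4.702 mmol/kg
[CO3²⁻] = α₂·DIC; α₂ = 0.06812, so [CO3²⁻] = 0.06812 × 4.702 = 0.320 mmol/kg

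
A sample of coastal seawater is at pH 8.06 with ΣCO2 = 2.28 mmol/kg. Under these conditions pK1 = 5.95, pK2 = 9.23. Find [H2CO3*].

[CO2*] = 16.5 μmol/kg

α₀ = 1 / (1 + K1/[H⁺] + K1K2/[H⁺]²) = 1 / (1 + 10^+2.11 + 10^+0.94)
   = 1 / (1 + 128.82 + 8.7096) = 1/138.53 = 0.007218
[CO2*] = α₀ × DIC = 0.007218 × 2.28 = 0.0165 mmol/kg = 16.5 μmol/kg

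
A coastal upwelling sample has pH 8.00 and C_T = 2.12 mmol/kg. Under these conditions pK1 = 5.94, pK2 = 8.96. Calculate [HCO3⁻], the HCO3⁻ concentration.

α₁ = 1 / (1 + [H⁺]/K1 + K2/[H⁺]) = 1 / (1 + 10^-2.06 + 10^-0.96)
   = 1 / (1 + 0.0087096 + 0.10965) = 1/1.1184 = 0.8942
[HCO3⁻] = α₁ × DIC = 0.8942 × 2.12 = 1.90 mmol/kg

[HCO3⁻] = 1.90 mmol/kg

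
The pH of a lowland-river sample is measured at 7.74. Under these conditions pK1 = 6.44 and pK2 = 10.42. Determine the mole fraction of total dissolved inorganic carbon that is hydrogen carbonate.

α₁ = 1 / (1 + [H⁺]/K1 + K2/[H⁺]) = 1 / (1 + 10^-1.30 + 10^-2.68)
   = 1 / (1 + 0.050119 + 0.0020893) = 1/1.0522 = 0.9504

α₁ = 0.950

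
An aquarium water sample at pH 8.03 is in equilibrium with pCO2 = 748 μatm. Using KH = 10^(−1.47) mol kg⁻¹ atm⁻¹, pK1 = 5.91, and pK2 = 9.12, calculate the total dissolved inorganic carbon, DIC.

[CO2*] = KH · pCO2 = 10^(−1.47) × 748×10^-6 = 2.535×10^-5 mol/kg
α₀ = 1/(1 + K1/[H⁺] + K1K2/[H⁺]²) = 1/(1 + 10^+2.12 + 10^+1.03) = 0.006967
DIC = [CO2*]/α₀ = 2.535×10^-5 / 0.006967 = 3.64 mmol/kg

DIC = 3.64 mmol/kg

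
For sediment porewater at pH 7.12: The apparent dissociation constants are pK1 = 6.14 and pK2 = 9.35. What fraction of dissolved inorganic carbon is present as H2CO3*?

α₀ = 1 / (1 + K1/[H⁺] + K1K2/[H⁺]²) = 1 / (1 + 10^+0.98 + 10^-1.25)
   = 1 / (1 + 9.5499 + 0.056234) = 1/10.606 = 0.09428

α₀ = 0.0943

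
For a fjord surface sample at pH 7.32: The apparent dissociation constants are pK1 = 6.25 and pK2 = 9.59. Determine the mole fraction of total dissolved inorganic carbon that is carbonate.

α₂ = 0.00492

α₂ = 1 / (1 + [H⁺]/K2 + [H⁺]²/(K1K2)) = 1 / (1 + 10^+2.27 + 10^+1.20)
   = 1 / (1 + 186.21 + 15.849) = 1/203.06 = 0.004925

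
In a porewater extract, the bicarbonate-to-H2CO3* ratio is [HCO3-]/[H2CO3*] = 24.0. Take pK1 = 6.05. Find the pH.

From K1 = [H⁺][HCO3-]/[H2CO3*]:  pH = pK1 + log₁₀([HCO3-]/[H2CO3*])
log₁₀(24.0) = +1.380
pH = 6.05 + (+1.380) = 7.43

pH = 7.43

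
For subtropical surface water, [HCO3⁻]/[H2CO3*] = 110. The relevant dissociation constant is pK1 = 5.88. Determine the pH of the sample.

pH = 7.92

From K1 = [H⁺][HCO3⁻]/[H2CO3*]:  pH = pK1 + log₁₀([HCO3⁻]/[H2CO3*])
log₁₀(110) = +2.041
pH = 5.88 + (+2.041) = 7.92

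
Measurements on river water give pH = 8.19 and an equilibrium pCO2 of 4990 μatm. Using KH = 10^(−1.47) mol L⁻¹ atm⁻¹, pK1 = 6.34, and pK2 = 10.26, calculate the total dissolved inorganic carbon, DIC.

DIC = 12.2 mmol/L

[CO2*] = KH · pCO2 = 10^(−1.47) × 4990×10^-6 = 1.691×10^-4 mol/L
α₀ = 1/(1 + K1/[H⁺] + K1K2/[H⁺]²) = 1/(1 + 10^+1.85 + 10^-0.22) = 0.01381
DIC = [CO2*]/α₀ = 1.691×10^-4 / 0.01381 = 12.2 mmol/L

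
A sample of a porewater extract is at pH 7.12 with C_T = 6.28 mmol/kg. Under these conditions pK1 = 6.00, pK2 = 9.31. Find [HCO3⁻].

α₁ = 1 / (1 + [H⁺]/K1 + K2/[H⁺]) = 1 / (1 + 10^-1.12 + 10^-2.19)
   = 1 / (1 + 0.075858 + 0.0064565) = 1/1.0823 = 0.9239
[HCO3⁻] = α₁ × DIC = 0.9239 × 6.28 = 5.80 mmol/kg

[HCO3⁻] = 5.80 mmol/kg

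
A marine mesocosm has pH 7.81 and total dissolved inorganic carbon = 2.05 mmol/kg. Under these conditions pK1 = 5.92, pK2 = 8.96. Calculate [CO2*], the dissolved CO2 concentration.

α₀ = 1 / (1 + K1/[H⁺] + K1K2/[H⁺]²) = 1 / (1 + 10^+1.89 + 10^+0.74)
   = 1 / (1 + 77.625 + 5.4954) = 1/84.120 = 0.01189
[CO2*] = α₀ × DIC = 0.01189 × 2.05 = 0.0244 mmol/kg

[CO2*] = 0.0244 mmol/kg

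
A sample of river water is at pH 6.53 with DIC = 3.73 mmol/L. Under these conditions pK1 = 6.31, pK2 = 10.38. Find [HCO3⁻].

α₁ = 1 / (1 + [H⁺]/K1 + K2/[H⁺]) = 1 / (1 + 10^-0.22 + 10^-3.85)
   = 1 / (1 + 0.60256 + 0.00014125) = 1/1.6027 = 0.6239
[HCO3⁻] = α₁ × DIC = 0.6239 × 3.73 = 2.33 mmol/L

[HCO3⁻] = 2.33 mmol/L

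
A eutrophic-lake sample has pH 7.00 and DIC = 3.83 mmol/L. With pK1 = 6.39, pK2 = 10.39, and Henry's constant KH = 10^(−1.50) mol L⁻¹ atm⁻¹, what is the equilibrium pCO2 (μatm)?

α₀ = 1 / (1 + K1/[H⁺] + K1K2/[H⁺]²) = 1 / (1 + 10^+0.61 + 10^-2.78)
   = 1 / (1 + 4.0738 + 0.0016596) = 1/5.0755 = 0.1970
[CO2*] = α₀ × DIC = 0.1970 × 3.83 = 0.7546 mmol/L
pCO2 = [CO2*]/KH = 7.546×10^-4 / 3.162×10^-2 = 2.39×10^4 μatm

pCO2 = 2.39×10^4 μatm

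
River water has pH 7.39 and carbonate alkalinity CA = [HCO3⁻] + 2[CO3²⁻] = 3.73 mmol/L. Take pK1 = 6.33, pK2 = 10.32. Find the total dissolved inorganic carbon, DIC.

DIC = 4.05 mmol/L

CA = [HCO3⁻] + 2[CO3²⁻] = (α₁ + 2α₂)·DIC
At pH 7.39: [H⁺]/K1 = 10^-1.06 = 0.087096, K2/[H⁺] = 10^-2.93 = 0.0011749
α₁ = 1/(1 + 0.087096 + 0.0011749) = 1/1.0883 = 0.9189; α₂ = α₁·K2/[H⁺] = 0.001080
α₁ + 2α₂ = 0.9210
DIC = CA / (α₁ + 2α₂) = 3.73 / 0.9210 = 4.05 mmol/L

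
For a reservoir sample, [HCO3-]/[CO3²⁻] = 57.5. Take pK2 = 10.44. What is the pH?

pH = 8.68

From K2 = [H⁺][CO3²⁻]/[HCO3-]:  pH = pK2 − log₁₀([HCO3-]/[CO3²⁻])
log₁₀(57.5) = +1.760
pH = 10.44 − (+1.760) = 8.68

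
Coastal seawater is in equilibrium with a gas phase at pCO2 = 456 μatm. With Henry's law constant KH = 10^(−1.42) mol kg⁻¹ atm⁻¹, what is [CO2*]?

KH = 10^(−1.42) = 3.802×10^-2 mol kg⁻¹ atm⁻¹
[CO2*] = KH · pCO2 = 3.802×10^-2 × 456×10^-6 atm = 1.73×10^-5 mol/kg

[CO2*] = 17.3 μmol/kg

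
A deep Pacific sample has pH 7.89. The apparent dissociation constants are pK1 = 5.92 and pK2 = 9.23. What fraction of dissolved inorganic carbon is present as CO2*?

α₀ = 0.0101

α₀ = 1 / (1 + K1/[H⁺] + K1K2/[H⁺]²) = 1 / (1 + 10^+1.97 + 10^+0.63)
   = 1 / (1 + 93.325 + 4.2658) = 1/98.591 = 0.01014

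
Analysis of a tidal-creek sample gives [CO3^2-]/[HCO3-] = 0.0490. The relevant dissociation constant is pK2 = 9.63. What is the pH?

pH = 8.32

From K2 = [H⁺][CO3^2-]/[HCO3-]:  pH = pK2 + log₁₀([CO3^2-]/[HCO3-])
log₁₀(0.0490) = -1.310
pH = 9.63 + (-1.310) = 8.32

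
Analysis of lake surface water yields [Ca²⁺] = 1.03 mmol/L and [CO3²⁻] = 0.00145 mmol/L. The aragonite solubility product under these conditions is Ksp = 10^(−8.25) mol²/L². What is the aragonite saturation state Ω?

Ksp = 10^(−8.25) = 5.623×10^-9
Ω = [Ca²⁺][CO3²⁻]/Ksp = (1.03×10^-3)(0.00145×10^-3) / 5.623×10^-9 = 0.266

Ω = 0.266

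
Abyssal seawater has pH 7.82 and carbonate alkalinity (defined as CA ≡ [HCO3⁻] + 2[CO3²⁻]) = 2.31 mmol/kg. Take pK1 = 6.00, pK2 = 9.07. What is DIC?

DIC = 2.22 mmol/kg

CA = [HCO3⁻] + 2[CO3²⁻] = (α₁ + 2α₂)·DIC
At pH 7.82: [H⁺]/K1 = 10^-1.82 = 0.015136, K2/[H⁺] = 10^-1.25 = 0.056234
α₁ = 1/(1 + 0.015136 + 0.056234) = 1/1.0714 = 0.9334; α₂ = α₁·K2/[H⁺] = 0.05249
α₁ + 2α₂ = 1.0384
DIC = CA / (α₁ + 2α₂) = 2.31 / 1.0384 = 2.22 mmol/kg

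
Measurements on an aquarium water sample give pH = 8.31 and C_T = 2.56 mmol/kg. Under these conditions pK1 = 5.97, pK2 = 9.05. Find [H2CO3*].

α₀ = 1 / (1 + K1/[H⁺] + K1K2/[H⁺]²) = 1 / (1 + 10^+2.34 + 10^+1.60)
   = 1 / (1 + 218.78 + 39.811) = 1/259.59 = 0.003852
[CO2*] = α₀ × DIC = 0.003852 × 2.56 = 0.00986 mmol/kg = 9.86 μmol/kg

[CO2*] = 9.86 μmol/kg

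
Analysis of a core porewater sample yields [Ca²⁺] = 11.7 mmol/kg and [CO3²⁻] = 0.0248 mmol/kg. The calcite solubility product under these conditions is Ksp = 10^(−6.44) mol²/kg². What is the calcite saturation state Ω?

Ω = 0.799

Ksp = 10^(−6.44) = 3.631×10^-7
Ω = [Ca²⁺][CO3²⁻]/Ksp = (11.7×10^-3)(0.0248×10^-3) / 3.631×10^-7 = 0.799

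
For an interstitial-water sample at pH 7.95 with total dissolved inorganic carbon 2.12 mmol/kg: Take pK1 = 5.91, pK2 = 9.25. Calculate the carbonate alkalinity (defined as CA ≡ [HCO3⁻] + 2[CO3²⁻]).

CA = 2.20 mmol/kg

CA = [HCO3⁻] + 2[CO3²⁻] = (α₁ + 2α₂)·DIC
At pH 7.95: [H⁺]/K1 = 10^-2.04 = 0.0091201, K2/[H⁺] = 10^-1.30 = 0.050119
α₁ = 1/(1 + 0.0091201 + 0.050119) = 1/1.0592 = 0.9441; α₂ = α₁·K2/[H⁺] = 0.04732
α₁ + 2α₂ = 1.0387
CA = 1.0387 × 2.12 = 2.20 mmol/kg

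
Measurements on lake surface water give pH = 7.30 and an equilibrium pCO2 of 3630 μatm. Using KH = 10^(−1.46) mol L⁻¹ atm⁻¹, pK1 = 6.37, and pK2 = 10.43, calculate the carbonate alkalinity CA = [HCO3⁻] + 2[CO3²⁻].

[CO2*] = KH · pCO2 = 10^(−1.46) × 3630×10^-6 = 1.259×10^-4 mol/L
α₀ = 1/(1 + K1/[H⁺] + K1K2/[H⁺]²) = 1/(1 + 10^+0.93 + 10^-2.20) = 0.1051
DIC = [CO2*]/α₀ = 1.259×10^-4 / 0.1051 = 1.198 mmol/L
CA = (α₁ + 2α₂)·DIC = (0.8943 + 2×0.0006629) × 1.198 = 1.07 mmol/L

CA = 1.07 mmol/L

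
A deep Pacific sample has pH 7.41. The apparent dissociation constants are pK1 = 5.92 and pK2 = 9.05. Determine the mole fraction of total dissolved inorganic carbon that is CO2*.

α₀ = 1 / (1 + K1/[H⁺] + K1K2/[H⁺]²) = 1 / (1 + 10^+1.49 + 10^-0.15)
   = 1 / (1 + 30.903 + 0.70795) = 1/32.611 = 0.03066

α₀ = 0.0307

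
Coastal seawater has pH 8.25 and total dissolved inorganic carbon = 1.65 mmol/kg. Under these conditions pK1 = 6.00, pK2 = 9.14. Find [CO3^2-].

[CO3²⁻] = 0.187 mmol/kg

α₂ = 1 / (1 + [H⁺]/K2 + [H⁺]²/(K1K2)) = 1 / (1 + 10^+0.89 + 10^-1.36)
   = 1 / (1 + 7.7625 + 0.043652) = 1/8.8061 = 0.1136
[CO3²⁻] = α₂ × DIC = 0.1136 × 1.65 = 0.187 mmol/kg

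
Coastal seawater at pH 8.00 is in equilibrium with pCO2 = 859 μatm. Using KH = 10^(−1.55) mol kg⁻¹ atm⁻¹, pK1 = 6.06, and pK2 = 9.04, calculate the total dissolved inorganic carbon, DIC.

[CO2*] = KH · pCO2 = 10^(−1.55) × 859×10^-6 = 2.421×10^-5 mol/kg
α₀ = 1/(1 + K1/[H⁺] + K1K2/[H⁺]²) = 1/(1 + 10^+1.94 + 10^+0.90) = 0.01041
DIC = [CO2*]/α₀ = 2.421×10^-5 / 0.01041 = 2.33 mmol/kg

DIC = 2.33 mmol/kg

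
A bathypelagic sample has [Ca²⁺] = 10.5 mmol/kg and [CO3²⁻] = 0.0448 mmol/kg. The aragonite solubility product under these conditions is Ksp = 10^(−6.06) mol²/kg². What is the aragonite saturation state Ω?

Ω = 0.540

Ksp = 10^(−6.06) = 8.710×10^-7
Ω = [Ca²⁺][CO3²⁻]/Ksp = (10.5×10^-3)(0.0448×10^-3) / 8.710×10^-7 = 0.540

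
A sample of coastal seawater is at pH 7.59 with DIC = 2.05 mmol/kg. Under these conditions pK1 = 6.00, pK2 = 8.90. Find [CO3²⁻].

[CO3²⁻] = 0.0934 mmol/kg

α₂ = 1 / (1 + [H⁺]/K2 + [H⁺]²/(K1K2)) = 1 / (1 + 10^+1.31 + 10^-0.28)
   = 1 / (1 + 20.417 + 0.52481) = 1/21.942 = 0.04557
[CO3²⁻] = α₂ × DIC = 0.04557 × 2.05 = 0.0934 mmol/kg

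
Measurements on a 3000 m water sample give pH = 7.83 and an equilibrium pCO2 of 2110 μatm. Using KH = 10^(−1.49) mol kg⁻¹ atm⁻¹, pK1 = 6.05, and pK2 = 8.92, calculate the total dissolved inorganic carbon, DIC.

[CO2*] = KH · pCO2 = 10^(−1.49) × 2110×10^-6 = 6.828×10^-5 mol/kg
α₀ = 1/(1 + K1/[H⁺] + K1K2/[H⁺]²) = 1/(1 + 10^+1.78 + 10^+0.69) = 0.01512
DIC = [CO2*]/α₀ = 6.828×10^-5 / 0.01512 = 4.52 mmol/kg

DIC = 4.52 mmol/kg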